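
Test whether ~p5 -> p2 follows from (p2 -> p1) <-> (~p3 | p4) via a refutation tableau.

Initial set: {((p2 -> p1) <-> (~p3 | p4)); ~(~p5 -> p2)}.
~(~p5 -> p2): α-rule — add ~p5, ~p2.
((p2 -> p1) <-> (~p3 | p4)): β-rule — branch into (p2 -> p1), (~p3 | p4)  //  ~(p2 -> p1), ~(~p3 | p4).
  branch 1 (add (p2 -> p1), (~p3 | p4)):
    (p2 -> p1): β-rule — branch into ~p2  //  p1.
      branch 1.1 (add ~p2):
        (~p3 | p4): β-rule — branch into ~p3  //  p4.
          branch 1.1.1 (add ~p3):
            ○ open, literals {p2=0, p3=0, p5=0}.
          branch 1.1.2 (add p4):
            ○ open, literals {p2=0, p4=1, p5=0}.
      branch 1.2 (add p1):
        (~p3 | p4): β-rule — branch into ~p3  //  p4.
          branch 1.2.1 (add ~p3):
            ○ open, literals {p1=1, p2=0, p3=0, p5=0}.
          branch 1.2.2 (add p4):
            ○ open, literals {p1=1, p2=0, p4=1, p5=0}.
  branch 2 (add ~(p2 -> p1), ~(~p3 | p4)):
    ~(p2 -> p1): α-rule — add p2, ~p1.
    × closes — contains both p2 and ~p2.
1 branch closed, 4 open.
An open branch gives a countermodel: p2=0, p3=0, p5=0 (unmentioned atoms arbitrary); the premises hold there but the conclusion fails.

No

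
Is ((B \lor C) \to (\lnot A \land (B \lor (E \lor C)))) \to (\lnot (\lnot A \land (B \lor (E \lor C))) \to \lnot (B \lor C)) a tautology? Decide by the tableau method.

Valid

Assume the negation and expand:
Initial set: {\lnot (((B \lor C) \to (\lnot A \land (B \lor (E \lor C)))) \to (\lnot (\lnot A \land (B \lor (E \lor C))) \to \lnot (B \lor C)))}.
\lnot (((B \lor C) \to (\lnot A \land (B \lor (E \lor C)))) \to (\lnot (\lnot A \land (B \lor (E \lor C))) \to \lnot (B \lor C))): α-rule — add ((B \lor C) \to (\lnot A \land (B \lor (E \lor C)))), \lnot (\lnot (\lnot A \land (B \lor (E \lor C))) \to \lnot (B \lor C)).
\lnot (\lnot (\lnot A \land (B \lor (E \lor C))) \to \lnot (B \lor C)): α-rule — add \lnot (\lnot A \land (B \lor (E \lor C))), \lnot \lnot (B \lor C).
((B \lor C) \to (\lnot A \land (B \lor (E \lor C)))): β-rule — branch into \lnot (B \lor C)  //  (\lnot A \land (B \lor (E \lor C))).
  branch 1 (add \lnot (B \lor C)):
    \lnot (B \lor C): α-rule — add \lnot B, \lnot C.
    \lnot (\lnot A \land (B \lor (E \lor C))): β-rule — branch into \lnot \lnot A  //  \lnot (B \lor (E \lor C)).
      branch 1.1 (add \lnot \lnot A):
        \lnot \lnot (B \lor C): β-rule — branch into B  //  C.
          branch 1.1.1 (add B):
            × closes — contains both B and \lnot B.
          branch 1.1.2 (add C):
            × closes — contains both C and \lnot C.
      branch 1.2 (add \lnot (B \lor (E \lor C))):
        \lnot (B \lor (E \lor C)): α-rule — add \lnot B, \lnot (E \lor C).
        \lnot (E \lor C): α-rule — add \lnot E, \lnot C.
        \lnot \lnot (B \lor C): β-rule — branch into B  //  C.
          branch 1.2.1 (add B):
            × closes — contains both B and \lnot B.
          branch 1.2.2 (add C):
            × closes — contains both C and \lnot C.
  branch 2 (add (\lnot A \land (B \lor (E \lor C)))):
    (\lnot A \land (B \lor (E \lor C))): α-rule — add \lnot A, (B \lor (E \lor C)).
    \lnot (\lnot A \land (B \lor (E \lor C))): β-rule — branch into \lnot \lnot A  //  \lnot (B \lor (E \lor C)).
      branch 2.1 (add \lnot \lnot A):
        × closes — contains both A and \lnot A.
      branch 2.2 (add \lnot (B \lor (E \lor C))):
        \lnot (B \lor (E \lor C)): α-rule — add \lnot B, \lnot (E \lor C).
        \lnot (E \lor C): α-rule — add \lnot E, \lnot C.
        \lnot \lnot (B \lor C): β-rule — branch into B  //  C.
          branch 2.2.1 (add B):
            × closes — contains both B and \lnot B.
          branch 2.2.2 (add C):
            × closes — contains both C and \lnot C.
All 7 branches close.
Every branch closed, so the negation is unsatisfiable and the formula is valid.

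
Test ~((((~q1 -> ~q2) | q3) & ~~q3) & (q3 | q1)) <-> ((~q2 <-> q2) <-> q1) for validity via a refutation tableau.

Not valid

Assume the negation and expand:
Initial set: {~(~((((~q1 -> ~q2) | q3) & ~~q3) & (q3 | q1)) <-> ((~q2 <-> q2) <-> q1))}.
~(~((((~q1 -> ~q2) | q3) & ~~q3) & (q3 | q1)) <-> ((~q2 <-> q2) <-> q1)): β-rule — branch into ~((((~q1 -> ~q2) | q3) & ~~q3) & (q3 | q1)), ~((~q2 <-> q2) <-> q1)  //  ~~((((~q1 -> ~q2) | q3) & ~~q3) & (q3 | q1)), ((~q2 <-> q2) <-> q1).
  branch 1 (add ~((((~q1 -> ~q2) | q3) & ~~q3) & (q3 | q1)), ~((~q2 <-> q2) <-> q1)):
    ~((((~q1 -> ~q2) | q3) & ~~q3) & (q3 | q1)): β-rule — branch into ~(((~q1 -> ~q2) | q3) & ~~q3)  //  ~(q3 | q1).
      branch 1.1 (add ~(((~q1 -> ~q2) | q3) & ~~q3)):
        ~((~q2 <-> q2) <-> q1): β-rule — branch into (~q2 <-> q2), ~q1  //  ~(~q2 <-> q2), q1.
          branch 1.1.1 (add (~q2 <-> q2), ~q1):
            ~(((~q1 -> ~q2) | q3) & ~~q3): β-rule — branch into ~((~q1 -> ~q2) | q3)  //  ~~~q3.
              branch 1.1.1.1 (add ~((~q1 -> ~q2) | q3)):
                ~((~q1 -> ~q2) | q3): α-rule — add ~(~q1 -> ~q2), ~q3.
                ~(~q1 -> ~q2): α-rule — add ~q1, ~~q2.
                (~q2 <-> q2): β-rule — branch into ~q2, q2  //  ~~q2, ~q2.
                  branch 1.1.1.1.1 (add ~q2, q2):
                    × closes — contains both q2 and ~q2.
                  branch 1.1.1.1.2 (add ~~q2, ~q2):
                    × closes — contains both q2 and ~q2.
              branch 1.1.1.2 (add ~~~q3):
                ~~~q3: drop double negation, giving ~q3.
                (~q2 <-> q2): β-rule — branch into ~q2, q2  //  ~~q2, ~q2.
                  branch 1.1.1.2.1 (add ~q2, q2):
                    × closes — contains both q2 and ~q2.
                  branch 1.1.1.2.2 (add ~~q2, ~q2):
                    × closes — contains both q2 and ~q2.
          branch 1.1.2 (add ~(~q2 <-> q2), q1):
            ~(((~q1 -> ~q2) | q3) & ~~q3): β-rule — branch into ~((~q1 -> ~q2) | q3)  //  ~~~q3.
              branch 1.1.2.1 (add ~((~q1 -> ~q2) | q3)):
                ~((~q1 -> ~q2) | q3): α-rule — add ~(~q1 -> ~q2), ~q3.
                ~(~q1 -> ~q2): α-rule — add ~q1, ~~q2.
                × closes — contains both q1 and ~q1.
              branch 1.1.2.2 (add ~~~q3):
                ~~~q3: drop double negation, giving ~q3.
                ~(~q2 <-> q2): β-rule — branch into ~q2, ~q2  //  ~~q2, q2.
                  branch 1.1.2.2.1 (add ~q2, ~q2):
                    ○ open, literals {q1=1, q2=0, q3=0}.
                  branch 1.1.2.2.2 (add ~~q2, q2):
                    ○ open, literals {q1=1, q2=1, q3=0}.
      branch 1.2 (add ~(q3 | q1)):
        ~(q3 | q1): α-rule — add ~q3, ~q1.
        ~((~q2 <-> q2) <-> q1): β-rule — branch into (~q2 <-> q2), ~q1  //  ~(~q2 <-> q2), q1.
          branch 1.2.1 (add (~q2 <-> q2), ~q1):
            (~q2 <-> q2): β-rule — branch into ~q2, q2  //  ~~q2, ~q2.
              branch 1.2.1.1 (add ~q2, q2):
                × closes — contains both q2 and ~q2.
              branch 1.2.1.2 (add ~~q2, ~q2):
                × closes — contains both q2 and ~q2.
          branch 1.2.2 (add ~(~q2 <-> q2), q1):
            × closes — contains both q1 and ~q1.
  branch 2 (add ~~((((~q1 -> ~q2) | q3) & ~~q3) & (q3 | q1)), ((~q2 <-> q2) <-> q1)):
    ~~((((~q1 -> ~q2) | q3) & ~~q3) & (q3 | q1)): α-rule — add (((~q1 -> ~q2) | q3) & ~~q3), (q3 | q1).
    (((~q1 -> ~q2) | q3) & ~~q3): α-rule — add ((~q1 -> ~q2) | q3), ~~q3.
    ~~q3: drop double negation, giving q3.
    ((~q2 <-> q2) <-> q1): β-rule — branch into (~q2 <-> q2), q1  //  ~(~q2 <-> q2), ~q1.
      branch 2.1 (add (~q2 <-> q2), q1):
        (q3 | q1): β-rule — branch into q3  //  q1.
          branch 2.1.1 (add q3):
            ((~q1 -> ~q2) | q3): β-rule — branch into (~q1 -> ~q2)  //  q3.
              branch 2.1.1.1 (add (~q1 -> ~q2)):
                (~q2 <-> q2): β-rule — branch into ~q2, q2  //  ~~q2, ~q2.
                  branch 2.1.1.1.1 (add ~q2, q2):
                    × closes — contains both q2 and ~q2.
                  branch 2.1.1.1.2 (add ~~q2, ~q2):
                    × closes — contains both q2 and ~q2.
              branch 2.1.1.2 (add q3):
                (~q2 <-> q2): β-rule — branch into ~q2, q2  //  ~~q2, ~q2.
                  branch 2.1.1.2.1 (add ~q2, q2):
                    × closes — contains both q2 and ~q2.
                  branch 2.1.1.2.2 (add ~~q2, ~q2):
                    × closes — contains both q2 and ~q2.
          branch 2.1.2 (add q1):
            ((~q1 -> ~q2) | q3): β-rule — branch into (~q1 -> ~q2)  //  q3.
              branch 2.1.2.1 (add (~q1 -> ~q2)):
                (~q2 <-> q2): β-rule — branch into ~q2, q2  //  ~~q2, ~q2.
                  branch 2.1.2.1.1 (add ~q2, q2):
                    × closes — contains both q2 and ~q2.
                  branch 2.1.2.1.2 (add ~~q2, ~q2):
                    × closes — contains both q2 and ~q2.
              branch 2.1.2.2 (add q3):
                (~q2 <-> q2): β-rule — branch into ~q2, q2  //  ~~q2, ~q2.
                  branch 2.1.2.2.1 (add ~q2, q2):
                    × closes — contains both q2 and ~q2.
                  branch 2.1.2.2.2 (add ~~q2, ~q2):
                    × closes — contains both q2 and ~q2.
      branch 2.2 (add ~(~q2 <-> q2), ~q1):
        (q3 | q1): β-rule — branch into q3  //  q1.
          branch 2.2.1 (add q3):
            ((~q1 -> ~q2) | q3): β-rule — branch into (~q1 -> ~q2)  //  q3.
              branch 2.2.1.1 (add (~q1 -> ~q2)):
                ~(~q2 <-> q2): β-rule — branch into ~q2, ~q2  //  ~~q2, q2.
                  branch 2.2.1.1.1 (add ~q2, ~q2):
                    (~q1 -> ~q2): β-rule — branch into ~~q1  //  ~q2.
                      branch 2.2.1.1.1.1 (add ~~q1):
                        × closes — contains both q1 and ~q1.
                      branch 2.2.1.1.1.2 (add ~q2):
                        ○ open, literals {q1=0, q2=0, q3=1}.
                  branch 2.2.1.1.2 (add ~~q2, q2):
                    (~q1 -> ~q2): β-rule — branch into ~~q1  //  ~q2.
                      branch 2.2.1.1.2.1 (add ~~q1):
                        × closes — contains both q1 and ~q1.
                      branch 2.2.1.1.2.2 (add ~q2):
                        × closes — contains both q2 and ~q2.
              branch 2.2.1.2 (add q3):
                ~(~q2 <-> q2): β-rule — branch into ~q2, ~q2  //  ~~q2, q2.
                  branch 2.2.1.2.1 (add ~q2, ~q2):
                    ○ open, literals {q1=0, q2=0, q3=1}.
                  branch 2.2.1.2.2 (add ~~q2, q2):
                    ○ open, literals {q1=0, q2=1, q3=1}.
          branch 2.2.2 (add q1):
            × closes — contains both q1 and ~q1.
20 branches closed, 5 open.
An open branch gives a countermodel: q1=1, q2=0, q3=0 (unmentioned atoms arbitrary); under it the original formula is false.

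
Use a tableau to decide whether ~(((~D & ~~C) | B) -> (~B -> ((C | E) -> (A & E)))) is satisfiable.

Satisfiable

Initial set: {~(((~D & ~~C) | B) -> (~B -> ((C | E) -> (A & E))))}.
~(((~D & ~~C) | B) -> (~B -> ((C | E) -> (A & E)))): α-rule — add ((~D & ~~C) | B), ~(~B -> ((C | E) -> (A & E))).
~(~B -> ((C | E) -> (A & E))): α-rule — add ~B, ~((C | E) -> (A & E)).
~((C | E) -> (A & E)): α-rule — add (C | E), ~(A & E).
((~D & ~~C) | B): β-rule — branch into (~D & ~~C)  //  B.
  branch 1 (add (~D & ~~C)):
    (~D & ~~C): α-rule — add ~D, ~~C.
    ~~C: drop double negation, giving C.
    (C | E): β-rule — branch into C  //  E.
      branch 1.1 (add C):
        ~(A & E): β-rule — branch into ~A  //  ~E.
          branch 1.1.1 (add ~A):
            ○ open, literals {A=F, B=F, C=T, D=F}.
          branch 1.1.2 (add ~E):
            ○ open, literals {B=F, C=T, D=F, E=F}.
      branch 1.2 (add E):
        ~(A & E): β-rule — branch into ~A  //  ~E.
          branch 1.2.1 (add ~A):
            ○ open, literals {A=F, B=F, C=T, D=F, E=T}.
          branch 1.2.2 (add ~E):
            × closes — contains both E and ~E.
  branch 2 (add B):
    × closes — contains both B and ~B.
2 branches closed, 3 open.
An open branch gives a satisfying assignment: A=F, B=F, C=T, D=F.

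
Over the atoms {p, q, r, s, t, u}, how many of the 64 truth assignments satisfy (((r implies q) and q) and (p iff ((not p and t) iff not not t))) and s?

4

Initial set: {((((r implies q) and q) and (p iff ((not p and t) iff not not t))) and s)}.
((((r implies q) and q) and (p iff ((not p and t) iff not not t))) and s): α-rule — add (((r implies q) and q) and (p iff ((not p and t) iff not not t))), s.
(((r implies q) and q) and (p iff ((not p and t) iff not not t))): α-rule — add ((r implies q) and q), (p iff ((not p and t) iff not not t)).
((r implies q) and q): α-rule — add (r implies q), q.
(p iff ((not p and t) iff not not t)): β-rule — branch into p, ((not p and t) iff not not t)  //  not p, not ((not p and t) iff not not t).
  branch 1 (add p, ((not p and t) iff not not t)):
    (r implies q): β-rule — branch into not r  //  q.
      branch 1.1 (add not r):
        ((not p and t) iff not not t): β-rule — branch into (not p and t), not not t  //  not (not p and t), not not not t.
          branch 1.1.1 (add (not p and t), not not t):
            (not p and t): α-rule — add not p, t.
            × closes — contains both p and not p.
          branch 1.1.2 (add not (not p and t), not not not t):
            not not not t: drop double negation, giving not t.
            not (not p and t): β-rule — branch into not not p  //  not t.
              branch 1.1.2.1 (add not not p):
                ○ open, literals {p=1, q=1, r=0, s=1, t=0}.
              branch 1.1.2.2 (add not t):
                ○ open, literals {p=1, q=1, r=0, s=1, t=0}.
      branch 1.2 (add q):
        ((not p and t) iff not not t): β-rule — branch into (not p and t), not not t  //  not (not p and t), not not not t.
          branch 1.2.1 (add (not p and t), not not t):
            (not p and t): α-rule — add not p, t.
            × closes — contains both p and not p.
          branch 1.2.2 (add not (not p and t), not not not t):
            not not not t: drop double negation, giving not t.
            not (not p and t): β-rule — branch into not not p  //  not t.
              branch 1.2.2.1 (add not not p):
                ○ open, literals {p=1, q=1, s=1, t=0}.
              branch 1.2.2.2 (add not t):
                ○ open, literals {p=1, q=1, s=1, t=0}.
  branch 2 (add not p, not ((not p and t) iff not not t)):
    (r implies q): β-rule — branch into not r  //  q.
      branch 2.1 (add not r):
        not ((not p and t) iff not not t): β-rule — branch into (not p and t), not not not t  //  not (not p and t), not not t.
          branch 2.1.1 (add (not p and t), not not not t):
            (not p and t): α-rule — add not p, t.
            not not not t: drop double negation, giving not t.
            × closes — contains both t and not t.
          branch 2.1.2 (add not (not p and t), not not t):
            not not t: drop double negation, giving t.
            not (not p and t): β-rule — branch into not not p  //  not t.
              branch 2.1.2.1 (add not not p):
                × closes — contains both p and not p.
              branch 2.1.2.2 (add not t):
                × closes — contains both t and not t.
      branch 2.2 (add q):
        not ((not p and t) iff not not t): β-rule — branch into (not p and t), not not not t  //  not (not p and t), not not t.
          branch 2.2.1 (add (not p and t), not not not t):
            (not p and t): α-rule — add not p, t.
            not not not t: drop double negation, giving not t.
            × closes — contains both t and not t.
          branch 2.2.2 (add not (not p and t), not not t):
            not not t: drop double negation, giving t.
            not (not p and t): β-rule — branch into not not p  //  not t.
              branch 2.2.2.1 (add not not p):
                × closes — contains both p and not p.
              branch 2.2.2.2 (add not t):
                × closes — contains both t and not t.
8 branches closed, 4 open.
Each open branch fixes some atoms; the unmentioned ones are free. Counting distinct full assignments: branch {p=1, q=1, r=0, s=1, t=0} (u) contributes 2 new; branch {p=1, q=1, r=0, s=1, t=0} (u) contributes 0 new; branch {p=1, q=1, s=1, t=0} (r, u) contributes 2 new; branch {p=1, q=1, s=1, t=0} (r, u) contributes 0 new. Total: 4.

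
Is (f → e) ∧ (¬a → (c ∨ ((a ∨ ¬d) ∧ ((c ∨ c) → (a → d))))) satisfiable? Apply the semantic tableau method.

Initial set: {((f → e) ∧ (¬a → (c ∨ ((a ∨ ¬d) ∧ ((c ∨ c) → (a → d))))))}.
((f → e) ∧ (¬a → (c ∨ ((a ∨ ¬d) ∧ ((c ∨ c) → (a → d)))))): α-rule — add (f → e), (¬a → (c ∨ ((a ∨ ¬d) ∧ ((c ∨ c) → (a → d))))).
(f → e): β-rule — branch into ¬f  //  e.
  branch 1 (add ¬f):
    (¬a → (c ∨ ((a ∨ ¬d) ∧ ((c ∨ c) → (a → d))))): β-rule — branch into ¬¬a  //  (c ∨ ((a ∨ ¬d) ∧ ((c ∨ c) → (a → d)))).
      branch 1.1 (add ¬¬a):
        ○ open, literals {a=1, f=0}.
      branch 1.2 (add (c ∨ ((a ∨ ¬d) ∧ ((c ∨ c) → (a → d))))):
        (c ∨ ((a ∨ ¬d) ∧ ((c ∨ c) → (a → d)))): β-rule — branch into c  //  ((a ∨ ¬d) ∧ ((c ∨ c) → (a → d))).
          branch 1.2.1 (add c):
            ○ open, literals {c=1, f=0}.
          branch 1.2.2 (add ((a ∨ ¬d) ∧ ((c ∨ c) → (a → d)))):
            ((a ∨ ¬d) ∧ ((c ∨ c) → (a → d))): α-rule — add (a ∨ ¬d), ((c ∨ c) → (a → d)).
            (a ∨ ¬d): β-rule — branch into a  //  ¬d.
              branch 1.2.2.1 (add a):
                ((c ∨ c) → (a → d)): β-rule — branch into ¬(c ∨ c)  //  (a → d).
                  branch 1.2.2.1.1 (add ¬(c ∨ c)):
                    ¬(c ∨ c): α-rule — add ¬c, ¬c.
                    ○ open, literals {a=1, c=0, f=0}.
                  branch 1.2.2.1.2 (add (a → d)):
                    (a → d): β-rule — branch into ¬a  //  d.
                      branch 1.2.2.1.2.1 (add ¬a):
                        × closes — contains both a and ¬a.
                      branch 1.2.2.1.2.2 (add d):
                        ○ open, literals {a=1, d=1, f=0}.
              branch 1.2.2.2 (add ¬d):
                ((c ∨ c) → (a → d)): β-rule — branch into ¬(c ∨ c)  //  (a → d).
                  branch 1.2.2.2.1 (add ¬(c ∨ c)):
                    ¬(c ∨ c): α-rule — add ¬c, ¬c.
                    ○ open, literals {c=0, d=0, f=0}.
                  branch 1.2.2.2.2 (add (a → d)):
                    (a → d): β-rule — branch into ¬a  //  d.
                      branch 1.2.2.2.2.1 (add ¬a):
                        ○ open, literals {a=0, d=0, f=0}.
                      branch 1.2.2.2.2.2 (add d):
                        × closes — contains both d and ¬d.
  branch 2 (add e):
    (¬a → (c ∨ ((a ∨ ¬d) ∧ ((c ∨ c) → (a → d))))): β-rule — branch into ¬¬a  //  (c ∨ ((a ∨ ¬d) ∧ ((c ∨ c) → (a → d)))).
      branch 2.1 (add ¬¬a):
        ○ open, literals {a=1, e=1}.
      branch 2.2 (add (c ∨ ((a ∨ ¬d) ∧ ((c ∨ c) → (a → d))))):
        (c ∨ ((a ∨ ¬d) ∧ ((c ∨ c) → (a → d)))): β-rule — branch into c  //  ((a ∨ ¬d) ∧ ((c ∨ c) → (a → d))).
          branch 2.2.1 (add c):
            ○ open, literals {c=1, e=1}.
          branch 2.2.2 (add ((a ∨ ¬d) ∧ ((c ∨ c) → (a → d)))):
            ((a ∨ ¬d) ∧ ((c ∨ c) → (a → d))): α-rule — add (a ∨ ¬d), ((c ∨ c) → (a → d)).
            (a ∨ ¬d): β-rule — branch into a  //  ¬d.
              branch 2.2.2.1 (add a):
                ((c ∨ c) → (a → d)): β-rule — branch into ¬(c ∨ c)  //  (a → d).
                  branch 2.2.2.1.1 (add ¬(c ∨ c)):
                    ¬(c ∨ c): α-rule — add ¬c, ¬c.
                    ○ open, literals {a=1, c=0, e=1}.
                  branch 2.2.2.1.2 (add (a → d)):
                    (a → d): β-rule — branch into ¬a  //  d.
                      branch 2.2.2.1.2.1 (add ¬a):
                        × closes — contains both a and ¬a.
                      branch 2.2.2.1.2.2 (add d):
                        ○ open, literals {a=1, d=1, e=1}.
              branch 2.2.2.2 (add ¬d):
                ((c ∨ c) → (a → d)): β-rule — branch into ¬(c ∨ c)  //  (a → d).
                  branch 2.2.2.2.1 (add ¬(c ∨ c)):
                    ¬(c ∨ c): α-rule — add ¬c, ¬c.
                    ○ open, literals {c=0, d=0, e=1}.
                  branch 2.2.2.2.2 (add (a → d)):
                    (a → d): β-rule — branch into ¬a  //  d.
                      branch 2.2.2.2.2.1 (add ¬a):
                        ○ open, literals {a=0, d=0, e=1}.
                      branch 2.2.2.2.2.2 (add d):
                        × closes — contains both d and ¬d.
4 branches closed, 12 open.
An open branch gives a satisfying assignment: a=1, f=0.

Satisfiable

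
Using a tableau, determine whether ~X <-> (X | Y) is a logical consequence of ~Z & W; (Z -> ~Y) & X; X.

No

Initial set: {(~Z & W); ((Z -> ~Y) & X); X; ~(~X <-> (X | Y))}.
(~Z & W): α-rule — add ~Z, W.
((Z -> ~Y) & X): α-rule — add (Z -> ~Y), X.
~(~X <-> (X | Y)): β-rule — branch into ~X, ~(X | Y)  //  ~~X, (X | Y).
  branch 1 (add ~X, ~(X | Y)):
    × closes — contains both X and ~X.
  branch 2 (add ~~X, (X | Y)):
    (Z -> ~Y): β-rule — branch into ~Z  //  ~Y.
      branch 2.1 (add ~Z):
        (X | Y): β-rule — branch into X  //  Y.
          branch 2.1.1 (add X):
            ○ open, literals {W=T, X=T, Z=F}.
          branch 2.1.2 (add Y):
            ○ open, literals {W=T, X=T, Y=T, Z=F}.
      branch 2.2 (add ~Y):
        (X | Y): β-rule — branch into X  //  Y.
          branch 2.2.1 (add X):
            ○ open, literals {W=T, X=T, Y=F, Z=F}.
          branch 2.2.2 (add Y):
            × closes — contains both Y and ~Y.
2 branches closed, 3 open.
An open branch gives a countermodel: W=T, X=T, Z=F (unmentioned atoms arbitrary); the premises hold there but the conclusion fails.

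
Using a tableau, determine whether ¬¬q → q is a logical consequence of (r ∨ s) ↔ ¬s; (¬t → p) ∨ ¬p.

Initial set: {((r ∨ s) ↔ ¬s); ((¬t → p) ∨ ¬p); ¬(¬¬q → q)}.
¬(¬¬q → q): α-rule — add ¬¬q, ¬q.
¬¬q: drop double negation, giving q.
× closes — contains both q and ¬q.
All 1 branch closes.
Every branch closed, so the premises entail the conclusion.

Yes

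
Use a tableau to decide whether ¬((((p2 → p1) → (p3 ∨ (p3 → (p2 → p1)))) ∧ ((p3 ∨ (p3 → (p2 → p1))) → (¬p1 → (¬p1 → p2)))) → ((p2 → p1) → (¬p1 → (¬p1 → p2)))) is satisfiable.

Initial set: {¬((((p2 → p1) → (p3 ∨ (p3 → (p2 → p1)))) ∧ ((p3 ∨ (p3 → (p2 → p1))) → (¬p1 → (¬p1 → p2)))) → ((p2 → p1) → (¬p1 → (¬p1 → p2))))}.
¬((((p2 → p1) → (p3 ∨ (p3 → (p2 → p1)))) ∧ ((p3 ∨ (p3 → (p2 → p1))) → (¬p1 → (¬p1 → p2)))) → ((p2 → p1) → (¬p1 → (¬p1 → p2)))): α-rule — add (((p2 → p1) → (p3 ∨ (p3 → (p2 → p1)))) ∧ ((p3 ∨ (p3 → (p2 → p1))) → (¬p1 → (¬p1 → p2)))), ¬((p2 → p1) → (¬p1 → (¬p1 → p2))).
(((p2 → p1) → (p3 ∨ (p3 → (p2 → p1)))) ∧ ((p3 ∨ (p3 → (p2 → p1))) → (¬p1 → (¬p1 → p2)))): α-rule — add ((p2 → p1) → (p3 ∨ (p3 → (p2 → p1)))), ((p3 ∨ (p3 → (p2 → p1))) → (¬p1 → (¬p1 → p2))).
¬((p2 → p1) → (¬p1 → (¬p1 → p2))): α-rule — add (p2 → p1), ¬(¬p1 → (¬p1 → p2)).
¬(¬p1 → (¬p1 → p2)): α-rule — add ¬p1, ¬(¬p1 → p2).
¬(¬p1 → p2): α-rule — add ¬p1, ¬p2.
((p2 → p1) → (p3 ∨ (p3 → (p2 → p1)))): β-rule — branch into ¬(p2 → p1)  //  (p3 ∨ (p3 → (p2 → p1))).
  branch 1 (add ¬(p2 → p1)):
    ¬(p2 → p1): α-rule — add p2, ¬p1.
    × closes — contains both p2 and ¬p2.
  branch 2 (add (p3 ∨ (p3 → (p2 → p1)))):
    ((p3 ∨ (p3 → (p2 → p1))) → (¬p1 → (¬p1 → p2))): β-rule — branch into ¬(p3 ∨ (p3 → (p2 → p1)))  //  (¬p1 → (¬p1 → p2)).
      branch 2.1 (add ¬(p3 ∨ (p3 → (p2 → p1)))):
        ¬(p3 ∨ (p3 → (p2 → p1))): α-rule — add ¬p3, ¬(p3 → (p2 → p1)).
        ¬(p3 → (p2 → p1)): α-rule — add p3, ¬(p2 → p1).
        × closes — contains both p3 and ¬p3.
      branch 2.2 (add (¬p1 → (¬p1 → p2))):
        (p2 → p1): β-rule — branch into ¬p2  //  p1.
          branch 2.2.1 (add ¬p2):
            (p3 ∨ (p3 → (p2 → p1))): β-rule — branch into p3  //  (p3 → (p2 → p1)).
              branch 2.2.1.1 (add p3):
                (¬p1 → (¬p1 → p2)): β-rule — branch into ¬¬p1  //  (¬p1 → p2).
                  branch 2.2.1.1.1 (add ¬¬p1):
                    × closes — contains both p1 and ¬p1.
                  branch 2.2.1.1.2 (add (¬p1 → p2)):
                    (¬p1 → p2): β-rule — branch into ¬¬p1  //  p2.
                      branch 2.2.1.1.2.1 (add ¬¬p1):
                        × closes — contains both p1 and ¬p1.
                      branch 2.2.1.1.2.2 (add p2):
                        × closes — contains both p2 and ¬p2.
              branch 2.2.1.2 (add (p3 → (p2 → p1))):
                (¬p1 → (¬p1 → p2)): β-rule — branch into ¬¬p1  //  (¬p1 → p2).
                  branch 2.2.1.2.1 (add ¬¬p1):
                    × closes — contains both p1 and ¬p1.
                  branch 2.2.1.2.2 (add (¬p1 → p2)):
                    (p3 → (p2 → p1)): β-rule — branch into ¬p3  //  (p2 → p1).
                      branch 2.2.1.2.2.1 (add ¬p3):
                        (¬p1 → p2): β-rule — branch into ¬¬p1  //  p2.
                          branch 2.2.1.2.2.1.1 (add ¬¬p1):
                            × closes — contains both p1 and ¬p1.
                          branch 2.2.1.2.2.1.2 (add p2):
                            × closes — contains both p2 and ¬p2.
                      branch 2.2.1.2.2.2 (add (p2 → p1)):
                        (¬p1 → p2): β-rule — branch into ¬¬p1  //  p2.
                          branch 2.2.1.2.2.2.1 (add ¬¬p1):
                            × closes — contains both p1 and ¬p1.
                          branch 2.2.1.2.2.2.2 (add p2):
                            × closes — contains both p2 and ¬p2.
          branch 2.2.2 (add p1):
            × closes — contains both p1 and ¬p1.
All 11 branches close.
Every branch closed; the formula is unsatisfiable.

Unsatisfiable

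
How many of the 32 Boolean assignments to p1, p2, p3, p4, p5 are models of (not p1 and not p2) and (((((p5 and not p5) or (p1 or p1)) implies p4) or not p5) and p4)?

Initial set: {((not p1 and not p2) and (((((p5 and not p5) or (p1 or p1)) implies p4) or not p5) and p4))}.
((not p1 and not p2) and (((((p5 and not p5) or (p1 or p1)) implies p4) or not p5) and p4)): α-rule — add (not p1 and not p2), (((((p5 and not p5) or (p1 or p1)) implies p4) or not p5) and p4).
(not p1 and not p2): α-rule — add not p1, not p2.
(((((p5 and not p5) or (p1 or p1)) implies p4) or not p5) and p4): α-rule — add ((((p5 and not p5) or (p1 or p1)) implies p4) or not p5), p4.
((((p5 and not p5) or (p1 or p1)) implies p4) or not p5): β-rule — branch into (((p5 and not p5) or (p1 or p1)) implies p4)  //  not p5.
  branch 1 (add (((p5 and not p5) or (p1 or p1)) implies p4)):
    (((p5 and not p5) or (p1 or p1)) implies p4): β-rule — branch into not ((p5 and not p5) or (p1 or p1))  //  p4.
      branch 1.1 (add not ((p5 and not p5) or (p1 or p1))):
        not ((p5 and not p5) or (p1 or p1)): α-rule — add not (p5 and not p5), not (p1 or p1).
        not (p1 or p1): α-rule — add not p1, not p1.
        not (p5 and not p5): β-rule — branch into not p5  //  not not p5.
          branch 1.1.1 (add not p5):
            ○ open, literals {p1=false, p2=false, p4=true, p5=false}.
          branch 1.1.2 (add not not p5):
            ○ open, literals {p1=false, p2=false, p4=true, p5=true}.
      branch 1.2 (add p4):
        ○ open, literals {p1=false, p2=false, p4=true}.
  branch 2 (add not p5):
    ○ open, literals {p1=false, p2=false, p4=true, p5=false}.
0 branches closed, 4 open.
Each open branch fixes some atoms; the unmentioned ones are free. Counting distinct full assignments: branch {p1=false, p2=false, p4=true, p5=false} (p3) contributes 2 new; branch {p1=false, p2=false, p4=true, p5=true} (p3) contributes 2 new; branch {p1=false, p2=false, p4=true} (p3, p5) contributes 0 new; branch {p1=false, p2=false, p4=true, p5=false} (p3) contributes 0 new. Total: 4.

4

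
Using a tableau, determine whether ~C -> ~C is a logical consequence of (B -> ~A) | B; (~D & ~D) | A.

Initial set: {((B -> ~A) | B); ((~D & ~D) | A); ~(~C -> ~C)}.
~(~C -> ~C): α-rule — add ~C, ~~C.
× closes — contains both C and ~C.
All 1 branch closes.
Every branch closed, so the premises entail the conclusion.

Yes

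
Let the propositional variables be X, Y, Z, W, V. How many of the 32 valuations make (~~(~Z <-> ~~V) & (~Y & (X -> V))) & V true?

Initial set: {((~~(~Z <-> ~~V) & (~Y & (X -> V))) & V)}.
((~~(~Z <-> ~~V) & (~Y & (X -> V))) & V): α-rule — add (~~(~Z <-> ~~V) & (~Y & (X -> V))), V.
(~~(~Z <-> ~~V) & (~Y & (X -> V))): α-rule — add ~~(~Z <-> ~~V), (~Y & (X -> V)).
~~(~Z <-> ~~V): drop double negation, giving (~Z <-> ~~V).
(~Y & (X -> V)): α-rule — add ~Y, (X -> V).
(~Z <-> ~~V): β-rule — branch into ~Z, ~~V  //  ~~Z, ~~~V.
  branch 1 (add ~Z, ~~V):
    ~~V: drop double negation, giving V.
    (X -> V): β-rule — branch into ~X  //  V.
      branch 1.1 (add ~X):
        ○ open, literals {V=1, X=0, Y=0, Z=0}.
      branch 1.2 (add V):
        ○ open, literals {V=1, Y=0, Z=0}.
  branch 2 (add ~~Z, ~~~V):
    ~~~V: drop double negation, giving ~V.
    × closes — contains both V and ~V.
1 branch closed, 2 open.
Each open branch fixes some atoms; the unmentioned ones are free. Counting distinct full assignments: branch {V=1, X=0, Y=0, Z=0} (W) contributes 2 new; branch {V=1, Y=0, Z=0} (X, W) contributes 2 new. Total: 4.

4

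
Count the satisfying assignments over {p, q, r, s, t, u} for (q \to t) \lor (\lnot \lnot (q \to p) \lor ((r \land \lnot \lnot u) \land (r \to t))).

56

Initial set: {((q \to t) \lor (\lnot \lnot (q \to p) \lor ((r \land \lnot \lnot u) \land (r \to t))))}.
((q \to t) \lor (\lnot \lnot (q \to p) \lor ((r \land \lnot \lnot u) \land (r \to t)))): β-rule — branch into (q \to t)  //  (\lnot \lnot (q \to p) \lor ((r \land \lnot \lnot u) \land (r \to t))).
  branch 1 (add (q \to t)):
    (q \to t): β-rule — branch into \lnot q  //  t.
      branch 1.1 (add \lnot q):
        ○ open, literals {q=0}.
      branch 1.2 (add t):
        ○ open, literals {t=1}.
  branch 2 (add (\lnot \lnot (q \to p) \lor ((r \land \lnot \lnot u) \land (r \to t)))):
    (\lnot \lnot (q \to p) \lor ((r \land \lnot \lnot u) \land (r \to t))): β-rule — branch into \lnot \lnot (q \to p)  //  ((r \land \lnot \lnot u) \land (r \to t)).
      branch 2.1 (add \lnot \lnot (q \to p)):
        \lnot \lnot (q \to p): drop double negation, giving (q \to p).
        (q \to p): β-rule — branch into \lnot q  //  p.
          branch 2.1.1 (add \lnot q):
            ○ open, literals {q=0}.
          branch 2.1.2 (add p):
            ○ open, literals {p=1}.
      branch 2.2 (add ((r \land \lnot \lnot u) \land (r \to t))):
        ((r \land \lnot \lnot u) \land (r \to t)): α-rule — add (r \land \lnot \lnot u), (r \to t).
        (r \land \lnot \lnot u): α-rule — add r, \lnot \lnot u.
        \lnot \lnot u: drop double negation, giving u.
        (r \to t): β-rule — branch into \lnot r  //  t.
          branch 2.2.1 (add \lnot r):
            × closes — contains both r and \lnot r.
          branch 2.2.2 (add t):
            ○ open, literals {r=1, t=1, u=1}.
1 branch closed, 5 open.
Each open branch fixes some atoms; the unmentioned ones are free. Counting distinct full assignments: branch {q=0} (p, r, s, t, u) contributes 32 new; branch {t=1} (p, q, r, s, u) contributes 16 new; branch {q=0} (p, r, s, t, u) contributes 0 new; branch {p=1} (q, r, s, t, u) contributes 8 new; branch {r=1, t=1, u=1} (p, q, s) contributes 0 new. Total: 56.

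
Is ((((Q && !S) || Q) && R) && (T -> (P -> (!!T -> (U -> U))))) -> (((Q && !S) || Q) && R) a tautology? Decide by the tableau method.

Assume the negation and expand:
Initial set: {!(((((Q && !S) || Q) && R) && (T -> (P -> (!!T -> (U -> U))))) -> (((Q && !S) || Q) && R))}.
!(((((Q && !S) || Q) && R) && (T -> (P -> (!!T -> (U -> U))))) -> (((Q && !S) || Q) && R)): α-rule — add ((((Q && !S) || Q) && R) && (T -> (P -> (!!T -> (U -> U))))), !(((Q && !S) || Q) && R).
((((Q && !S) || Q) && R) && (T -> (P -> (!!T -> (U -> U))))): α-rule — add (((Q && !S) || Q) && R), (T -> (P -> (!!T -> (U -> U)))).
(((Q && !S) || Q) && R): α-rule — add ((Q && !S) || Q), R.
!(((Q && !S) || Q) && R): β-rule — branch into !((Q && !S) || Q)  //  !R.
  branch 1 (add !((Q && !S) || Q)):
    !((Q && !S) || Q): α-rule — add !(Q && !S), !Q.
    (T -> (P -> (!!T -> (U -> U)))): β-rule — branch into !T  //  (P -> (!!T -> (U -> U))).
      branch 1.1 (add !T):
        ((Q && !S) || Q): β-rule — branch into (Q && !S)  //  Q.
          branch 1.1.1 (add (Q && !S)):
            (Q && !S): α-rule — add Q, !S.
            × closes — contains both Q and !Q.
          branch 1.1.2 (add Q):
            × closes — contains both Q and !Q.
      branch 1.2 (add (P -> (!!T -> (U -> U)))):
        ((Q && !S) || Q): β-rule — branch into (Q && !S)  //  Q.
          branch 1.2.1 (add (Q && !S)):
            (Q && !S): α-rule — add Q, !S.
            × closes — contains both Q and !Q.
          branch 1.2.2 (add Q):
            × closes — contains both Q and !Q.
  branch 2 (add !R):
    × closes — contains both R and !R.
All 5 branches close.
Every branch closed, so the negation is unsatisfiable and the formula is valid.

Valid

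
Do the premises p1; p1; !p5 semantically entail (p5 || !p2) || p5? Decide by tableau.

Initial set: {p1; p1; !p5; !((p5 || !p2) || p5)}.
!((p5 || !p2) || p5): α-rule — add !(p5 || !p2), !p5.
!(p5 || !p2): α-rule — add !p5, !!p2.
○ open, literals {p1=T, p2=T, p5=F}.
0 branches closed, 1 open.
An open branch gives a countermodel: p1=T, p2=T, p5=F (unmentioned atoms arbitrary); the premises hold there but the conclusion fails.

No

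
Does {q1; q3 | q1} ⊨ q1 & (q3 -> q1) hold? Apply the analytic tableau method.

Yes

Initial set: {q1; (q3 | q1); ~(q1 & (q3 -> q1))}.
(q3 | q1): β-rule — branch into q3  //  q1.
  branch 1 (add q3):
    ~(q1 & (q3 -> q1)): β-rule — branch into ~q1  //  ~(q3 -> q1).
      branch 1.1 (add ~q1):
        × closes — contains both q1 and ~q1.
      branch 1.2 (add ~(q3 -> q1)):
        ~(q3 -> q1): α-rule — add q3, ~q1.
        × closes — contains both q1 and ~q1.
  branch 2 (add q1):
    ~(q1 & (q3 -> q1)): β-rule — branch into ~q1  //  ~(q3 -> q1).
      branch 2.1 (add ~q1):
        × closes — contains both q1 and ~q1.
      branch 2.2 (add ~(q3 -> q1)):
        ~(q3 -> q1): α-rule — add q3, ~q1.
        × closes — contains both q1 and ~q1.
All 4 branches close.
Every branch closed, so the premises entail the conclusion.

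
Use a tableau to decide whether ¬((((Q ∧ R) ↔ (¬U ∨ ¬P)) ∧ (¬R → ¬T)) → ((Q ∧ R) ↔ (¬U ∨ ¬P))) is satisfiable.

Initial set: {T ¬((((Q ∧ R) ↔ (¬U ∨ ¬P)) ∧ (¬R → ¬T)) → ((Q ∧ R) ↔ (¬U ∨ ¬P)))}.
T ¬((((Q ∧ R) ↔ (¬U ∨ ¬P)) ∧ (¬R → ¬T)) → ((Q ∧ R) ↔ (¬U ∨ ¬P))): α-rule — add T (((Q ∧ R) ↔ (¬U ∨ ¬P)) ∧ (¬R → ¬T)), F ((Q ∧ R) ↔ (¬U ∨ ¬P)).
T (((Q ∧ R) ↔ (¬U ∨ ¬P)) ∧ (¬R → ¬T)): α-rule — add T ((Q ∧ R) ↔ (¬U ∨ ¬P)), T (¬R → ¬T).
F ((Q ∧ R) ↔ (¬U ∨ ¬P)): β-rule — branch into T (Q ∧ R), F (¬U ∨ ¬P)  //  F (Q ∧ R), T (¬U ∨ ¬P).
  branch 1 (add T (Q ∧ R), F (¬U ∨ ¬P)):
    T (Q ∧ R): α-rule — add T Q, T R.
    F (¬U ∨ ¬P): α-rule — add F ¬U, F ¬P.
    T ((Q ∧ R) ↔ (¬U ∨ ¬P)): β-rule — branch into T (Q ∧ R), T (¬U ∨ ¬P)  //  F (Q ∧ R), F (¬U ∨ ¬P).
      branch 1.1 (add T (Q ∧ R), T (¬U ∨ ¬P)):
        T (Q ∧ R): α-rule — add T Q, T R.
        T (¬R → ¬T): β-rule — branch into F ¬R  //  T ¬T.
          branch 1.1.1 (add F ¬R):
            T (¬U ∨ ¬P): β-rule — branch into T ¬U  //  T ¬P.
              branch 1.1.1.1 (add T ¬U):
                × closes — contains both U and ¬U.
              branch 1.1.1.2 (add T ¬P):
                × closes — contains both P and ¬P.
          branch 1.1.2 (add T ¬T):
            T (¬U ∨ ¬P): β-rule — branch into T ¬U  //  T ¬P.
              branch 1.1.2.1 (add T ¬U):
                × closes — contains both U and ¬U.
              branch 1.1.2.2 (add T ¬P):
                × closes — contains both P and ¬P.
      branch 1.2 (add F (Q ∧ R), F (¬U ∨ ¬P)):
        F (¬U ∨ ¬P): α-rule — add F ¬U, F ¬P.
        T (¬R → ¬T): β-rule — branch into F ¬R  //  T ¬T.
          branch 1.2.1 (add F ¬R):
            F (Q ∧ R): β-rule — branch into F Q  //  F R.
              branch 1.2.1.1 (add F Q):
                × closes — contains both Q and ¬Q.
              branch 1.2.1.2 (add F R):
                × closes — contains both R and ¬R.
          branch 1.2.2 (add T ¬T):
            F (Q ∧ R): β-rule — branch into F Q  //  F R.
              branch 1.2.2.1 (add F Q):
                × closes — contains both Q and ¬Q.
              branch 1.2.2.2 (add F R):
                × closes — contains both R and ¬R.
  branch 2 (add F (Q ∧ R), T (¬U ∨ ¬P)):
    T ((Q ∧ R) ↔ (¬U ∨ ¬P)): β-rule — branch into T (Q ∧ R), T (¬U ∨ ¬P)  //  F (Q ∧ R), F (¬U ∨ ¬P).
      branch 2.1 (add T (Q ∧ R), T (¬U ∨ ¬P)):
        T (Q ∧ R): α-rule — add T Q, T R.
        T (¬R → ¬T): β-rule — branch into F ¬R  //  T ¬T.
          branch 2.1.1 (add F ¬R):
            F (Q ∧ R): β-rule — branch into F Q  //  F R.
              branch 2.1.1.1 (add F Q):
                × closes — contains both Q and ¬Q.
              branch 2.1.1.2 (add F R):
                × closes — contains both R and ¬R.
          branch 2.1.2 (add T ¬T):
            F (Q ∧ R): β-rule — branch into F Q  //  F R.
              branch 2.1.2.1 (add F Q):
                × closes — contains both Q and ¬Q.
              branch 2.1.2.2 (add F R):
                × closes — contains both R and ¬R.
      branch 2.2 (add F (Q ∧ R), F (¬U ∨ ¬P)):
        F (¬U ∨ ¬P): α-rule — add F ¬U, F ¬P.
        T (¬R → ¬T): β-rule — branch into F ¬R  //  T ¬T.
          branch 2.2.1 (add F ¬R):
            F (Q ∧ R): β-rule — branch into F Q  //  F R.
              branch 2.2.1.1 (add F Q):
                T (¬U ∨ ¬P): β-rule — branch into T ¬U  //  T ¬P.
                  branch 2.2.1.1.1 (add T ¬U):
                    × closes — contains both U and ¬U.
                  branch 2.2.1.1.2 (add T ¬P):
                    × closes — contains both P and ¬P.
              branch 2.2.1.2 (add F R):
                × closes — contains both R and ¬R.
          branch 2.2.2 (add T ¬T):
            F (Q ∧ R): β-rule — branch into F Q  //  F R.
              branch 2.2.2.1 (add F Q):
                T (¬U ∨ ¬P): β-rule — branch into T ¬U  //  T ¬P.
                  branch 2.2.2.1.1 (add T ¬U):
                    × closes — contains both U and ¬U.
                  branch 2.2.2.1.2 (add T ¬P):
                    × closes — contains both P and ¬P.
              branch 2.2.2.2 (add F R):
                T (¬U ∨ ¬P): β-rule — branch into T ¬U  //  T ¬P.
                  branch 2.2.2.2.1 (add T ¬U):
                    × closes — contains both U and ¬U.
                  branch 2.2.2.2.2 (add T ¬P):
                    × closes — contains both P and ¬P.
All 19 branches close.
Every branch closed; the formula is unsatisfiable.

Unsatisfiable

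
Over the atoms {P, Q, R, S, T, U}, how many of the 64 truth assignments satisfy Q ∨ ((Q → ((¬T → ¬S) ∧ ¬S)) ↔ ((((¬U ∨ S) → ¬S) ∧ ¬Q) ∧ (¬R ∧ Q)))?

Initial set: {T (Q ∨ ((Q → ((¬T → ¬S) ∧ ¬S)) ↔ ((((¬U ∨ S) → ¬S) ∧ ¬Q) ∧ (¬R ∧ Q))))}.
T (Q ∨ ((Q → ((¬T → ¬S) ∧ ¬S)) ↔ ((((¬U ∨ S) → ¬S) ∧ ¬Q) ∧ (¬R ∧ Q)))): β-rule — branch into T Q  //  T ((Q → ((¬T → ¬S) ∧ ¬S)) ↔ ((((¬U ∨ S) → ¬S) ∧ ¬Q) ∧ (¬R ∧ Q))).
  branch 1 (add T Q):
    ○ open, literals {Q=T}.
  branch 2 (add T ((Q → ((¬T → ¬S) ∧ ¬S)) ↔ ((((¬U ∨ S) → ¬S) ∧ ¬Q) ∧ (¬R ∧ Q)))):
    T ((Q → ((¬T → ¬S) ∧ ¬S)) ↔ ((((¬U ∨ S) → ¬S) ∧ ¬Q) ∧ (¬R ∧ Q))): β-rule — branch into T (Q → ((¬T → ¬S) ∧ ¬S)), T ((((¬U ∨ S) → ¬S) ∧ ¬Q) ∧ (¬R ∧ Q))  //  F (Q → ((¬T → ¬S) ∧ ¬S)), F ((((¬U ∨ S) → ¬S) ∧ ¬Q) ∧ (¬R ∧ Q)).
      branch 2.1 (add T (Q → ((¬T → ¬S) ∧ ¬S)), T ((((¬U ∨ S) → ¬S) ∧ ¬Q) ∧ (¬R ∧ Q))):
        T ((((¬U ∨ S) → ¬S) ∧ ¬Q) ∧ (¬R ∧ Q)): α-rule — add T (((¬U ∨ S) → ¬S) ∧ ¬Q), T (¬R ∧ Q).
        T (((¬U ∨ S) → ¬S) ∧ ¬Q): α-rule — add T ((¬U ∨ S) → ¬S), T ¬Q.
        T (¬R ∧ Q): α-rule — add T ¬R, T Q.
        × closes — contains both Q and ¬Q.
      branch 2.2 (add F (Q → ((¬T → ¬S) ∧ ¬S)), F ((((¬U ∨ S) → ¬S) ∧ ¬Q) ∧ (¬R ∧ Q))):
        F (Q → ((¬T → ¬S) ∧ ¬S)): α-rule — add T Q, F ((¬T → ¬S) ∧ ¬S).
        F ((((¬U ∨ S) → ¬S) ∧ ¬Q) ∧ (¬R ∧ Q)): β-rule — branch into F (((¬U ∨ S) → ¬S) ∧ ¬Q)  //  F (¬R ∧ Q).
          branch 2.2.1 (add F (((¬U ∨ S) → ¬S) ∧ ¬Q)):
            F ((¬T → ¬S) ∧ ¬S): β-rule — branch into F (¬T → ¬S)  //  F ¬S.
              branch 2.2.1.1 (add F (¬T → ¬S)):
                F (¬T → ¬S): α-rule — add T ¬T, F ¬S.
                F (((¬U ∨ S) → ¬S) ∧ ¬Q): β-rule — branch into F ((¬U ∨ S) → ¬S)  //  F ¬Q.
                  branch 2.2.1.1.1 (add F ((¬U ∨ S) → ¬S)):
                    F ((¬U ∨ S) → ¬S): α-rule — add T (¬U ∨ S), F ¬S.
                    T (¬U ∨ S): β-rule — branch into T ¬U  //  T S.
                      branch 2.2.1.1.1.1 (add T ¬U):
                        ○ open, literals {Q=T, S=T, T=F, U=F}.
                      branch 2.2.1.1.1.2 (add T S):
                        ○ open, literals {Q=T, S=T, T=F}.
                  branch 2.2.1.1.2 (add F ¬Q):
                    ○ open, literals {Q=T, S=T, T=F}.
              branch 2.2.1.2 (add F ¬S):
                F (((¬U ∨ S) → ¬S) ∧ ¬Q): β-rule — branch into F ((¬U ∨ S) → ¬S)  //  F ¬Q.
                  branch 2.2.1.2.1 (add F ((¬U ∨ S) → ¬S)):
                    F ((¬U ∨ S) → ¬S): α-rule — add T (¬U ∨ S), F ¬S.
                    T (¬U ∨ S): β-rule — branch into T ¬U  //  T S.
                      branch 2.2.1.2.1.1 (add T ¬U):
                        ○ open, literals {Q=T, S=T, U=F}.
                      branch 2.2.1.2.1.2 (add T S):
                        ○ open, literals {Q=T, S=T}.
                  branch 2.2.1.2.2 (add F ¬Q):
                    ○ open, literals {Q=T, S=T}.
          branch 2.2.2 (add F (¬R ∧ Q)):
            F ((¬T → ¬S) ∧ ¬S): β-rule — branch into F (¬T → ¬S)  //  F ¬S.
              branch 2.2.2.1 (add F (¬T → ¬S)):
                F (¬T → ¬S): α-rule — add T ¬T, F ¬S.
                F (¬R ∧ Q): β-rule — branch into F ¬R  //  F Q.
                  branch 2.2.2.1.1 (add F ¬R):
                    ○ open, literals {Q=T, R=T, S=T, T=F}.
                  branch 2.2.2.1.2 (add F Q):
                    × closes — contains both Q and ¬Q.
              branch 2.2.2.2 (add F ¬S):
                F (¬R ∧ Q): β-rule — branch into F ¬R  //  F Q.
                  branch 2.2.2.2.1 (add F ¬R):
                    ○ open, literals {Q=T, R=T, S=T}.
                  branch 2.2.2.2.2 (add F Q):
                    × closes — contains both Q and ¬Q.
3 branches closed, 9 open.
Each open branch fixes some atoms; the unmentioned ones are free. Counting distinct full assignments: branch {Q=T} (P, R, S, T, U) contributes 32 new; branch {Q=T, S=T, T=F, U=F} (P, R) contributes 0 new; branch {Q=T, S=T, T=F} (P, R, U) contributes 0 new; branch {Q=T, S=T, T=F} (P, R, U) contributes 0 new; branch {Q=T, S=T, U=F} (P, R, T) contributes 0 new; branch {Q=T, S=T} (P, R, T, U) contributes 0 new; branch {Q=T, S=T} (P, R, T, U) contributes 0 new; branch {Q=T, R=T, S=T, T=F} (P, U) contributes 0 new; branch {Q=T, R=T, S=T} (P, T, U) contributes 0 new. Total: 32.

32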